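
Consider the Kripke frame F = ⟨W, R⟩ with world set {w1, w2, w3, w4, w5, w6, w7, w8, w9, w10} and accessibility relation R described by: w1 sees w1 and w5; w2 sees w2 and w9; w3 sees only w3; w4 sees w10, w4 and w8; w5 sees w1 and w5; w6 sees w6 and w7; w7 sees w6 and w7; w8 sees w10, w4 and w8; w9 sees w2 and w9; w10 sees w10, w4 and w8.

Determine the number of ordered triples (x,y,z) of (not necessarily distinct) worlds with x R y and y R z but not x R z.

0

R is transitive; there are no such tuples.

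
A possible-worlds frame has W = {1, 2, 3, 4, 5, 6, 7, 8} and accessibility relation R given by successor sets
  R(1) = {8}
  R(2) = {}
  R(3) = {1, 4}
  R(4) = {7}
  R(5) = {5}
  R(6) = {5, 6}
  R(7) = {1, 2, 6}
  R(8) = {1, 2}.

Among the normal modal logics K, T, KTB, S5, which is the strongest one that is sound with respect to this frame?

Reflexive (axiom T): no — 1 is not related to itself.
Symmetric (axiom B): no — 3 R 1 but not 1 R 3.
Euclidean (axiom 5): no — 3 R 1 and 3 R 4, but not 1 R 4.
So F validates K; T would additionally require R to be reflexive. The strongest is K.

K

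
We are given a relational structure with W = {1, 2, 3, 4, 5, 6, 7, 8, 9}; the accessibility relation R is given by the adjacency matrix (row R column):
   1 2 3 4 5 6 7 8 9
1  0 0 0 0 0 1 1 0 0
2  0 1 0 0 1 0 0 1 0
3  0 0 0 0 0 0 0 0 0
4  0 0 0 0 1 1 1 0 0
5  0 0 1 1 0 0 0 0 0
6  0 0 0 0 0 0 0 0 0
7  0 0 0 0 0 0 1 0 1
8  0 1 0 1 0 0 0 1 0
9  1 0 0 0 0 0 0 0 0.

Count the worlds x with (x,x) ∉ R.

6

Enumerating: 1, 3, 4, 5, 6, 9.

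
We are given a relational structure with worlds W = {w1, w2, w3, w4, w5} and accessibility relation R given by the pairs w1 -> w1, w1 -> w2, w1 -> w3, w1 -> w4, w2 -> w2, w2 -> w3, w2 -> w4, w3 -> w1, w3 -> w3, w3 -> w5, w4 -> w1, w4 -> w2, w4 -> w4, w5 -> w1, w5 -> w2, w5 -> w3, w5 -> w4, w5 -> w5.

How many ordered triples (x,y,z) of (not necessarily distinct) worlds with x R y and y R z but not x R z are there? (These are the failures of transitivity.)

Enumerating: (w1,w3,w5), (w2,w3,w1), (w2,w3,w5), (w2,w4,w1), (w3,w1,w2), (w3,w1,w4), (w3,w5,w2), (w3,w5,w4), (w4,w1,w3), (w4,w2,w3).

10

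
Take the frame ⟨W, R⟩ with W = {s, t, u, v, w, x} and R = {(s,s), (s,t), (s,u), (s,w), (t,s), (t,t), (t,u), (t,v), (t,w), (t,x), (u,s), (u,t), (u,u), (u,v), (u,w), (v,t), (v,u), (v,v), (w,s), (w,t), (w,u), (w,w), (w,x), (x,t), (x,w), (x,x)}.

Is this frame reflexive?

Reflexive: yes — every world is R-related to itself.

Yes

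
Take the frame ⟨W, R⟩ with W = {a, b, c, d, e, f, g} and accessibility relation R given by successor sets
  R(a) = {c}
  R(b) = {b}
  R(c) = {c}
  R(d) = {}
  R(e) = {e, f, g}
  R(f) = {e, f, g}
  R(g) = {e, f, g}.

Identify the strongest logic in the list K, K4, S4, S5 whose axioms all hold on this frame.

Transitive (axiom 4): yes — every two-step R-path is closed by a direct edge.
Reflexive (axiom T): no — a is not related to itself.
Euclidean (axiom 5): yes — any two successors of a common world are R-related.
So F validates K, K4; S4 would additionally require R to be reflexive. The strongest is K4.

K4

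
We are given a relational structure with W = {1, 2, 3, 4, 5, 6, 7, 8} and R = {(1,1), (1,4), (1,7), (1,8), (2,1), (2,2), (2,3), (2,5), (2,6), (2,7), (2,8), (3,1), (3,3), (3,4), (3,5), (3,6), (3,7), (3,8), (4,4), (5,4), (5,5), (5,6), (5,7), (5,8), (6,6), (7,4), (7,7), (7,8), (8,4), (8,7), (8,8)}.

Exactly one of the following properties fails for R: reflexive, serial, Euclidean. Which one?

Euclidean

Reflexive: yes — every world is R-related to itself.
Serial: yes — every world has a successor (e.g. 1 R 1).
Euclidean: no — 1 R 4 and 1 R 7, but not 4 R 7.
Only Euclidean fails.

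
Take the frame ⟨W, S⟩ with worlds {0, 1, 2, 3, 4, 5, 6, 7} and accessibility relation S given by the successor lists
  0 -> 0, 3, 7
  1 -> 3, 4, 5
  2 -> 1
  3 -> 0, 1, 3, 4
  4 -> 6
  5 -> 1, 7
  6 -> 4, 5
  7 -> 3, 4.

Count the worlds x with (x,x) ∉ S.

Enumerating: 1, 2, 4, 5, 6, 7.

6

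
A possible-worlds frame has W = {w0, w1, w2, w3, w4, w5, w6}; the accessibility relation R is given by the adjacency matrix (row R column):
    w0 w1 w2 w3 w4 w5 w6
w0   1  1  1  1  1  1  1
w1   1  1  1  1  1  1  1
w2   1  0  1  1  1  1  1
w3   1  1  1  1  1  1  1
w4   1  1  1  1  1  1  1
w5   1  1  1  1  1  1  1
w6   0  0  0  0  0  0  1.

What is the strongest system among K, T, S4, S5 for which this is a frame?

Reflexive (axiom T): yes — every world is R-related to itself.
Transitive (axiom 4): no — w2 R w0 and w0 R w1, but not w2 R w1.
Euclidean (axiom 5): no — w0 R w2 and w0 R w1, but not w2 R w1.
So F validates K, T; S4 would additionally require R to be transitive. The strongest is T.

T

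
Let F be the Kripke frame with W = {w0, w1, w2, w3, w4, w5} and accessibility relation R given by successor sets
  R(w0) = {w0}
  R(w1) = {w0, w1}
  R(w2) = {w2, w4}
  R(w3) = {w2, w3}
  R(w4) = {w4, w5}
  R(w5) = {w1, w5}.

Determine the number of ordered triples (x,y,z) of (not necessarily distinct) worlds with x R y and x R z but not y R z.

Enumerating: (w1,w0,w1), (w2,w4,w2), (w3,w2,w3), (w4,w5,w4), (w5,w1,w5).

5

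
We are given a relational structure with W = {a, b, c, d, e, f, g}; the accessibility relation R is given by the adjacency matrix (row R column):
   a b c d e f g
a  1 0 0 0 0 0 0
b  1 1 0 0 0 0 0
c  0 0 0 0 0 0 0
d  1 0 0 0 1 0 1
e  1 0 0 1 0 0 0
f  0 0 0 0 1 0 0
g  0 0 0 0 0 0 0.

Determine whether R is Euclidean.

No

Euclidean: no — d R a and d R e, but not a R e.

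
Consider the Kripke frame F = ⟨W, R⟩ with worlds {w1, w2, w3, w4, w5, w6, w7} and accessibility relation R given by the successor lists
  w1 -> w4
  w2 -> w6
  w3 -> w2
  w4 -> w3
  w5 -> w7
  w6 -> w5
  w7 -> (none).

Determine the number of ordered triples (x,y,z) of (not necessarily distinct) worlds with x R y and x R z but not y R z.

Enumerating: (w1,w4,w4), (w2,w6,w6), (w3,w2,w2), (w4,w3,w3), (w5,w7,w7), (w6,w5,w5).

6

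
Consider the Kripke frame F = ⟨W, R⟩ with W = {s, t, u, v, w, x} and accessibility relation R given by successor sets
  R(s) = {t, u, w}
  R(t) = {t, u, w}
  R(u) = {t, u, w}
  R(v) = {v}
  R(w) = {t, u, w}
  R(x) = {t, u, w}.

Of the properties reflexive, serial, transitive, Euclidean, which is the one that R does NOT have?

Reflexive: no — s is not related to itself.
Serial: yes — every world has a successor (e.g. s R t).
Transitive: yes — every two-step R-path is closed by a direct edge.
Euclidean: yes — any two successors of a common world are R-related.
Only reflexive fails.

reflexive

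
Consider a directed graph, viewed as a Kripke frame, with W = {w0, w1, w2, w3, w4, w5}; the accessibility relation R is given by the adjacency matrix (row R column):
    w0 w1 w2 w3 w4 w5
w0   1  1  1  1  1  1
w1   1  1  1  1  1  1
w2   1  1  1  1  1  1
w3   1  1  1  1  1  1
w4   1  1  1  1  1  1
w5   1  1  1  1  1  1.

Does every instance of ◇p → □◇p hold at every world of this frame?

Yes

By correspondence theory, 5 is valid on a frame iff R is Euclidean.
Euclidean: yes — any two successors of a common world are R-related.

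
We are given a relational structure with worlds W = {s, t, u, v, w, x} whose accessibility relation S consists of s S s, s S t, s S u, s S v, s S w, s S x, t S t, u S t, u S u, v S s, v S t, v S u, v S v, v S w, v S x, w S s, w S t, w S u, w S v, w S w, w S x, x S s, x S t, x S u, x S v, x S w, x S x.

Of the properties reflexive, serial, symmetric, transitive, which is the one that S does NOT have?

Reflexive: yes — every world is S-related to itself.
Serial: yes — every world has a successor (e.g. s S s).
Symmetric: no — s S t but not t S s.
Transitive: yes — every two-step S-path is closed by a direct edge.
Only symmetric fails.

symmetric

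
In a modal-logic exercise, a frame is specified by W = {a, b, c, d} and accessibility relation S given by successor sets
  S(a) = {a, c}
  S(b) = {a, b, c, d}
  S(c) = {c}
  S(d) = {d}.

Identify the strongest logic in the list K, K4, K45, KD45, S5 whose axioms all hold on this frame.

Transitive (axiom 4): yes — every two-step S-path is closed by a direct edge.
Euclidean (axiom 5): no — b S a and b S d, but not a S d.
Serial (axiom D): yes — every world has a successor (e.g. a S a).
Reflexive (axiom T): yes — every world is S-related to itself.
So F validates K, K4; K45 would additionally require S to be Euclidean. The strongest is K4.

K4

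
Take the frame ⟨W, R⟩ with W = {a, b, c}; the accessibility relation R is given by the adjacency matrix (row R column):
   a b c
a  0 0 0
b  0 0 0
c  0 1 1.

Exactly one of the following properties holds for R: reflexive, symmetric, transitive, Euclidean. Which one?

Reflexive: no — a is not related to itself.
Symmetric: no — c R b but not b R c.
Transitive: yes — every two-step R-path is closed by a direct edge.
Euclidean: no — c R b and c R b, but not b R b.
Only transitive holds.

transitive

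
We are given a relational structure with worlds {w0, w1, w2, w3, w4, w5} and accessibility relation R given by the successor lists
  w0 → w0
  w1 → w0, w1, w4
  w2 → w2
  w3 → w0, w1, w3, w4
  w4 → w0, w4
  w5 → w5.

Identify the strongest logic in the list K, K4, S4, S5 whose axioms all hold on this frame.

S4

Transitive (axiom 4): yes — every two-step R-path is closed by a direct edge.
Reflexive (axiom T): yes — every world is R-related to itself.
Euclidean (axiom 5): no — w1 R w0 and w1 R w4, but not w0 R w4.
So F validates K, K4, S4; S5 would additionally require R to be Euclidean. The strongest is S4.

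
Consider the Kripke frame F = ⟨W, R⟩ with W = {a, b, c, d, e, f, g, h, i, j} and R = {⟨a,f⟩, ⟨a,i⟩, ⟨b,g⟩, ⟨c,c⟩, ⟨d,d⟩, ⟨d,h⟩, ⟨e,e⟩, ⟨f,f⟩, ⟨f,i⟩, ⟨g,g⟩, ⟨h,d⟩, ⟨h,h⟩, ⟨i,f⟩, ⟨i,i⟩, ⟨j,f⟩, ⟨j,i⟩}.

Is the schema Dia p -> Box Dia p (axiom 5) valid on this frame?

Yes

Axiom 5 corresponds to the accessibility relation being Euclidean.
Euclidean: yes — any two successors of a common world are R-related.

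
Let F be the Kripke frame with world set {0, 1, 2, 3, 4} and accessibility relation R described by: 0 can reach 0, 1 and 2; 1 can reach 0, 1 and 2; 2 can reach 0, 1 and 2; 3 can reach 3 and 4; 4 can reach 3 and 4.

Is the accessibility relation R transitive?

Yes

Transitive: yes — every two-step R-path is closed by a direct edge.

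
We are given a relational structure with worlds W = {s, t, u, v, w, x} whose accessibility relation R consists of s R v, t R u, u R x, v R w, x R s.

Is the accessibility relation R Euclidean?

No

Euclidean: no — s R v and s R v, but not v R v.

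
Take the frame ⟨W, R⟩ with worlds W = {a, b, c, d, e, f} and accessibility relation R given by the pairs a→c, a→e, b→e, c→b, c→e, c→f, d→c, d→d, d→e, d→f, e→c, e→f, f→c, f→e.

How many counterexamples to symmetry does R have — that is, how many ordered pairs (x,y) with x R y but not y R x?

7

Enumerating: (a,c), (a,e), (b,e), (c,b), (d,c), (d,e), (d,f).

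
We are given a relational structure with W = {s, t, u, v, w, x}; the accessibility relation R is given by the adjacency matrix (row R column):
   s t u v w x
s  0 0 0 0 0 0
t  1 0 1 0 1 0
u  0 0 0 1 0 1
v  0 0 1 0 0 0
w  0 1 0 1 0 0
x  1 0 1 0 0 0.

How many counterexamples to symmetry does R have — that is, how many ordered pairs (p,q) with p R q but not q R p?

Enumerating: (t,s), (t,u), (w,v), (x,s).

4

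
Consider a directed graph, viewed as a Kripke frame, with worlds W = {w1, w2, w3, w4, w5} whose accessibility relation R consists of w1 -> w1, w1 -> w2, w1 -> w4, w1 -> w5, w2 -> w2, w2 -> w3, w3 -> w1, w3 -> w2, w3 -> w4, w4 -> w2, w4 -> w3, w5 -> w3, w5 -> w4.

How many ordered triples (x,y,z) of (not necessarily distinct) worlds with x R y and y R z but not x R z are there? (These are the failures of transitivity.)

Enumerating: (w1,w2,w3), (w1,w4,w3), (w1,w5,w3), (w2,w3,w1), (w2,w3,w4), (w3,w1,w5), (w3,w2,w3), (w3,w4,w3), (w4,w3,w1), (w4,w3,w4), (w5,w3,w1), (w5,w3,w2), (w5,w4,w2).

13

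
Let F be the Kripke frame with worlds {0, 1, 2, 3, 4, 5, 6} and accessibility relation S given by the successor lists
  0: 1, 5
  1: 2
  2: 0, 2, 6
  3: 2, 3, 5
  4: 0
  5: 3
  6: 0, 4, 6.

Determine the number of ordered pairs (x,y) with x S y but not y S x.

9

Enumerating: (0,1), (0,5), (1,2), (2,0), (2,6), (3,2), (4,0), (6,0), (6,4).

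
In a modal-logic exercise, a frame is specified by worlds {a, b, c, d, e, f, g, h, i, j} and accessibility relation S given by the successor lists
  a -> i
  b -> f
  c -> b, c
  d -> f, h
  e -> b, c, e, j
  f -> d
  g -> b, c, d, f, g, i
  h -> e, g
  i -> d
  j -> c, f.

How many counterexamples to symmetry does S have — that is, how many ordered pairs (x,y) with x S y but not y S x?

17

Enumerating: (a,i), (b,f), (c,b), (d,h), (e,b), (e,c), (e,j), (g,b), (g,c), (g,d), (g,f), (g,i), (h,e), (h,g), (i,d), (j,c), (j,f).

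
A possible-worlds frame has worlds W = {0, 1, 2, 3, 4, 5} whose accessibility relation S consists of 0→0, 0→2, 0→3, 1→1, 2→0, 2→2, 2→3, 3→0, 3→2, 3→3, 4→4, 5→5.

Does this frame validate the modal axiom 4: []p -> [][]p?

The schema 4 characterises exactly the transitive frames.
Transitive: yes — every two-step S-path is closed by a direct edge.

Yes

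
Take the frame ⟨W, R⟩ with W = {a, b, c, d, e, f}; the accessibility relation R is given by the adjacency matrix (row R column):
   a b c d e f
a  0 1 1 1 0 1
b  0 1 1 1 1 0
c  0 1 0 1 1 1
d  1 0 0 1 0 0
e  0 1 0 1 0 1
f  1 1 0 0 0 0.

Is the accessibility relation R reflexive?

No

Reflexive: no — a is not related to itself.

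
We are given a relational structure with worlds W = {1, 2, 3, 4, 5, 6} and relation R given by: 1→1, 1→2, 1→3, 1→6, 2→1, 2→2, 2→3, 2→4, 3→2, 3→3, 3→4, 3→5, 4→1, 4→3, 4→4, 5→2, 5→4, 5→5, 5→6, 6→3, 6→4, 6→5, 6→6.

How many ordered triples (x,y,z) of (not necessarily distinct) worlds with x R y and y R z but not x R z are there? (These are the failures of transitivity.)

Enumerating: (1,2,4), (1,3,4), (1,3,5), (1,6,4), (1,6,5), (2,1,6), (2,3,5), (3,2,1), (3,4,1), (3,5,6), (4,1,2), (4,1,6), … and 10 more.
Total: 22.

22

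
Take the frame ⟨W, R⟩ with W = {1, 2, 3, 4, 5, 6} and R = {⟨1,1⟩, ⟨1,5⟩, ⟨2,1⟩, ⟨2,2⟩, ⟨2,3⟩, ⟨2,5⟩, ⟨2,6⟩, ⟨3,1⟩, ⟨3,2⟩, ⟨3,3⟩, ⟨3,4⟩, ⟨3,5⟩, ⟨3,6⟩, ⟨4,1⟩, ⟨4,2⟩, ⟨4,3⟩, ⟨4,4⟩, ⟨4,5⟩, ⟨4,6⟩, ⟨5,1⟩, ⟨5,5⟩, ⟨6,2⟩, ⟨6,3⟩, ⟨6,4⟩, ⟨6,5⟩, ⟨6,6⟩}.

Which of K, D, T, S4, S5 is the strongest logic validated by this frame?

Serial (axiom D): yes — every world has a successor (e.g. 1 R 1).
Reflexive (axiom T): yes — every world is R-related to itself.
Transitive (axiom 4): no — 2 R 3 and 3 R 4, but not 2 R 4.
Euclidean (axiom 5): no — 2 R 1 and 2 R 3, but not 1 R 3.
So F validates K, D, T; S4 would additionally require R to be transitive. The strongest is T.

T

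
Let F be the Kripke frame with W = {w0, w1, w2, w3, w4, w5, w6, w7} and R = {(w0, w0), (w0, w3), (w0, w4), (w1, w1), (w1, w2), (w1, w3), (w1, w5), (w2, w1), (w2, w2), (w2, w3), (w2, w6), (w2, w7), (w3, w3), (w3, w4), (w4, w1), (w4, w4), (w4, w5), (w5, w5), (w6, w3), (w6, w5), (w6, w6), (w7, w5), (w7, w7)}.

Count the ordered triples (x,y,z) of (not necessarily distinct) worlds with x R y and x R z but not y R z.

Enumerating: (w0,w3,w0), (w0,w4,w0), (w0,w4,w3), (w1,w2,w5), (w1,w3,w1), (w1,w3,w2), (w1,w3,w5), (w1,w5,w1), (w1,w5,w2), (w1,w5,w3), (w2,w1,w6), (w2,w1,w7), … and 20 more.
Total: 32.

32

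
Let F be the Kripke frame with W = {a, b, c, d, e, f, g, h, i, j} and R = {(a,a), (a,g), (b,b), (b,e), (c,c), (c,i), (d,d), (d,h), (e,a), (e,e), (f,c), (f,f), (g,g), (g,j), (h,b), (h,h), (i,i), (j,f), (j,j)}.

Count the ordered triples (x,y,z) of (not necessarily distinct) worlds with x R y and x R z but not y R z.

Enumerating: (a,g,a), (b,e,b), (c,i,c), (d,h,d), (e,a,e), (f,c,f), (g,j,g), (h,b,h), (j,f,j).

9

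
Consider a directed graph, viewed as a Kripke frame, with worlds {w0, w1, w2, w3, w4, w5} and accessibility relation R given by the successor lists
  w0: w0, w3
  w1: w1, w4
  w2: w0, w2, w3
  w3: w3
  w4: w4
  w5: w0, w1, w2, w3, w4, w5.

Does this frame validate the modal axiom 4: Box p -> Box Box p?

The schema 4 characterises exactly the transitive frames.
Transitive: yes — every two-step R-path is closed by a direct edge.

Yes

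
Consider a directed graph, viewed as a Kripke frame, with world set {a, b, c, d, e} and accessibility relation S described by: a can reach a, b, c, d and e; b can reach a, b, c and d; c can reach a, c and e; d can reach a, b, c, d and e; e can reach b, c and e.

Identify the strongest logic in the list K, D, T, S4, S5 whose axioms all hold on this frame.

T

Serial (axiom D): yes — every world has a successor (e.g. a S a).
Reflexive (axiom T): yes — every world is S-related to itself.
Transitive (axiom 4): no — b S a and a S e, but not b S e.
Euclidean (axiom 5): no — a S b and a S e, but not b S e.
So F validates K, D, T; S4 would additionally require S to be transitive. The strongest is T.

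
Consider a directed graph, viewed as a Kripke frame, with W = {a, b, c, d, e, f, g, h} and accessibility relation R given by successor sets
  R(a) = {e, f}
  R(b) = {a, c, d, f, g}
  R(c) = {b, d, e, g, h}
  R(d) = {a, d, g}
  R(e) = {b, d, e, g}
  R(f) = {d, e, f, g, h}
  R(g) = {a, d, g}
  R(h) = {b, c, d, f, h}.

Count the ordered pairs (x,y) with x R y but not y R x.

19

Enumerating: (a,e), (a,f), (b,a), (b,d), (b,f), (b,g), (c,d), (c,e), (c,g), (d,a), (e,b), (e,d), … and 7 more.
Total: 19.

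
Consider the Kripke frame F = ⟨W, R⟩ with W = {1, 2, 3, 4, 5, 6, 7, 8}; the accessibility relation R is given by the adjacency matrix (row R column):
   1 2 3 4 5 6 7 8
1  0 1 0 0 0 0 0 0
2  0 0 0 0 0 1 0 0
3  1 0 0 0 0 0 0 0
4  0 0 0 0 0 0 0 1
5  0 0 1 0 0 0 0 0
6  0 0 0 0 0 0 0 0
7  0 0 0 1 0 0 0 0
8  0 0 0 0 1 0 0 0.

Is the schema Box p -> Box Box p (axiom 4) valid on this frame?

By correspondence theory, 4 is valid on a frame iff R is transitive.
Transitive: no — 1 R 2 and 2 R 6, but not 1 R 6.

No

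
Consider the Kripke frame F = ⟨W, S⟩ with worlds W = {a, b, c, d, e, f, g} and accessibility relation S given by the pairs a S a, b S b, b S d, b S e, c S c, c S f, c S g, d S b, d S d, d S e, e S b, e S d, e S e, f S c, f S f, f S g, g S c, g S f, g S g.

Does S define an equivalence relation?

Yes

Reflexive: yes — every world is S-related to itself.
Symmetric: yes — every pair in S has its reverse in S.
Transitive: yes — every two-step S-path is closed by a direct edge.
So S is an equivalence relation.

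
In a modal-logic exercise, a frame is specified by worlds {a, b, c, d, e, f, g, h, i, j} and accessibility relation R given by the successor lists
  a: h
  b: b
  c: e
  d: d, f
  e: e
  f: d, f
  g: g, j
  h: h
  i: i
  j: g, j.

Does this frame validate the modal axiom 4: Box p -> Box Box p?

Axiom 4 corresponds to the accessibility relation being transitive.
Transitive: yes — every two-step R-path is closed by a direct edge.

Yes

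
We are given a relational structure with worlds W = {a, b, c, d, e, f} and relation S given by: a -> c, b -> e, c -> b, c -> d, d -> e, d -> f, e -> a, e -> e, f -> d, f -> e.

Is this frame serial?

Yes

Serial: yes — every world has a successor (e.g. a S c).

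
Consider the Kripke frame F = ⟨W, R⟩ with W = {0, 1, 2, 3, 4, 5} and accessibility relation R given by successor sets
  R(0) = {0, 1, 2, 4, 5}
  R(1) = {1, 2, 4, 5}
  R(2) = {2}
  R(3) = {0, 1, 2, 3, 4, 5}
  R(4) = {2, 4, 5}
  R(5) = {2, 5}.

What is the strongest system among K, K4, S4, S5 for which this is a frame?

S4

Transitive (axiom 4): yes — every two-step R-path is closed by a direct edge.
Reflexive (axiom T): yes — every world is R-related to itself.
Euclidean (axiom 5): no — 0 R 2 and 0 R 1, but not 2 R 1.
So F validates K, K4, S4; S5 would additionally require R to be Euclidean. The strongest is S4.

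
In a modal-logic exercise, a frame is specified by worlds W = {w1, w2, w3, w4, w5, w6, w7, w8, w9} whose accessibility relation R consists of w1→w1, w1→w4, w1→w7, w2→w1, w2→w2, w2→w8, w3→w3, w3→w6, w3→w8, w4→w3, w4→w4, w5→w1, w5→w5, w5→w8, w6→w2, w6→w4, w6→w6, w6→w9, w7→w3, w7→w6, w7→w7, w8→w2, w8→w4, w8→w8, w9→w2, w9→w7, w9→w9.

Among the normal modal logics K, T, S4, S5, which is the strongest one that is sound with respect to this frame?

Reflexive (axiom T): yes — every world is R-related to itself.
Transitive (axiom 4): no — w1 R w4 and w4 R w3, but not w1 R w3.
Euclidean (axiom 5): no — w1 R w4 and w1 R w7, but not w4 R w7.
So F validates K, T; S4 would additionally require R to be transitive. The strongest is T.

T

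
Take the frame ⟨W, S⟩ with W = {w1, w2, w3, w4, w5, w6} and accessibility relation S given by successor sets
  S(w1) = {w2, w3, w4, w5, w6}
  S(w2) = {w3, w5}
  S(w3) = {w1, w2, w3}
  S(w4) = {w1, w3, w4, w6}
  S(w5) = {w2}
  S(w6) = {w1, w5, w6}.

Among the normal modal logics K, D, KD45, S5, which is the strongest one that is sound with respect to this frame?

Serial (axiom D): yes — every world has a successor (e.g. w1 S w2).
Euclidean (axiom 5): no — w1 S w2 and w1 S w4, but not w2 S w4.
Transitive (axiom 4): no — w2 S w3 and w3 S w1, but not w2 S w1.
Reflexive (axiom T): no — w1 is not related to itself.
So F validates K, D; KD45 would additionally require S to be Euclidean and transitive. The strongest is D.

D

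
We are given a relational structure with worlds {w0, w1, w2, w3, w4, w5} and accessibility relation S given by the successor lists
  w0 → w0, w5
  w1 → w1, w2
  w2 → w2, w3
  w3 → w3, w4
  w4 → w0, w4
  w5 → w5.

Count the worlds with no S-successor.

S is serial; there are no such worlds.

0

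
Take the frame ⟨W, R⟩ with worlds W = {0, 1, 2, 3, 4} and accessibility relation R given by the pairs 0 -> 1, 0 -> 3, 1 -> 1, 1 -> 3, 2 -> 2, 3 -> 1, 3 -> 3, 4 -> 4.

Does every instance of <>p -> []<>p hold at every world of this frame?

Yes

Axiom 5 corresponds to the accessibility relation being Euclidean.
Euclidean: yes — any two successors of a common world are R-related.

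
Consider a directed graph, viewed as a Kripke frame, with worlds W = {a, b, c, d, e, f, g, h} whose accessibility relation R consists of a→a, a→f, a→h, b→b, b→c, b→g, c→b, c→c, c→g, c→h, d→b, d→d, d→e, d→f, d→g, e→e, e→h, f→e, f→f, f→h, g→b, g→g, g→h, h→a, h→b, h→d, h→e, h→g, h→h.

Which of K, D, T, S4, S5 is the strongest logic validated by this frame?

T

Serial (axiom D): yes — every world has a successor (e.g. a R a).
Reflexive (axiom T): yes — every world is R-related to itself.
Transitive (axiom 4): no — a R f and f R e, but not a R e.
Euclidean (axiom 5): no — a R h and a R f, but not h R f.
So F validates K, D, T; S4 would additionally require R to be transitive. The strongest is T.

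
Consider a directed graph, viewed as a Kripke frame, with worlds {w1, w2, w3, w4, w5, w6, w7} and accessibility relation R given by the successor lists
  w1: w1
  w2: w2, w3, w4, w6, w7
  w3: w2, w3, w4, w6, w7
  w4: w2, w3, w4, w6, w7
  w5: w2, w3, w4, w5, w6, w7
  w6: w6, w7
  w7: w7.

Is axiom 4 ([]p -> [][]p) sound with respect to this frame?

Yes

By correspondence theory, 4 is valid on a frame iff R is transitive.
Transitive: yes — every two-step R-path is closed by a direct edge.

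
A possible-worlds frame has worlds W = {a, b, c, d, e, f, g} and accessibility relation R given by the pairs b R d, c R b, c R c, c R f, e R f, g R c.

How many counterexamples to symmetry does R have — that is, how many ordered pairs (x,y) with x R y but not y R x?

Enumerating: (b,d), (c,b), (c,f), (e,f), (g,c).

5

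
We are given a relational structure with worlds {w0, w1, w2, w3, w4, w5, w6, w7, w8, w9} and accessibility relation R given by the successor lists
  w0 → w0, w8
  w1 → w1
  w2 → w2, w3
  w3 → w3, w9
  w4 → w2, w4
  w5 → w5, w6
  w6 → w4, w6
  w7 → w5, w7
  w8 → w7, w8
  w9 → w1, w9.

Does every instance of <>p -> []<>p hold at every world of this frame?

Axiom 5 corresponds to the accessibility relation being Euclidean.
Euclidean: no — w0 R w8 and w0 R w0, but not w8 R w0.

No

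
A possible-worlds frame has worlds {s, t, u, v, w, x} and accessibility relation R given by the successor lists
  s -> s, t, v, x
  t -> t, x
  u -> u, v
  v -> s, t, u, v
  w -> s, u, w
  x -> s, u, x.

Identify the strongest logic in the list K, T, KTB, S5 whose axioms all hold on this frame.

T

Reflexive (axiom T): yes — every world is R-related to itself.
Symmetric (axiom B): no — s R t but not t R s.
Euclidean (axiom 5): no — s R t and s R v, but not t R v.
So F validates K, T; KTB would additionally require R to be symmetric. The strongest is T.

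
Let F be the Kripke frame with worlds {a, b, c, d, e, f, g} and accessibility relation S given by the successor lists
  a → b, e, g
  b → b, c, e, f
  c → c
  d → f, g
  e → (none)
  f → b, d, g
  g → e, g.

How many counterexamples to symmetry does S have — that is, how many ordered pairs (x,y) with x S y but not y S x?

8

Enumerating: (a,b), (a,e), (a,g), (b,c), (b,e), (d,g), (f,g), (g,e).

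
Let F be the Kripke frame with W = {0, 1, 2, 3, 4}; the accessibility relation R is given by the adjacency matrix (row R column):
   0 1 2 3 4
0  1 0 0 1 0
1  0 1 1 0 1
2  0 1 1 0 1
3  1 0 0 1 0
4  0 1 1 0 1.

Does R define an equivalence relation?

Yes

Reflexive: yes — every world is R-related to itself.
Symmetric: yes — every pair in R has its reverse in R.
Transitive: yes — every two-step R-path is closed by a direct edge.
So R is an equivalence relation.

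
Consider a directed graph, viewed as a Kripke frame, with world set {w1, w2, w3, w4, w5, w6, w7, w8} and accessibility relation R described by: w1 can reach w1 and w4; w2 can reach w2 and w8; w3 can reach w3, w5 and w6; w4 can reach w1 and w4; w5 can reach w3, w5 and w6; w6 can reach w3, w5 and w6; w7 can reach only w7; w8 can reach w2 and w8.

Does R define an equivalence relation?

Reflexive: yes — every world is R-related to itself.
Symmetric: yes — every pair in R has its reverse in R.
Transitive: yes — every two-step R-path is closed by a direct edge.
So R is an equivalence relation.

Yes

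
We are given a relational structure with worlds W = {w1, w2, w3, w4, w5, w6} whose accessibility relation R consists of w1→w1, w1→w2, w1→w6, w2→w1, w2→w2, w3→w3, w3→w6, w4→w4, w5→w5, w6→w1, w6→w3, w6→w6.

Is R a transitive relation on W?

No

Transitive: no — w1 R w6 and w6 R w3, but not w1 R w3.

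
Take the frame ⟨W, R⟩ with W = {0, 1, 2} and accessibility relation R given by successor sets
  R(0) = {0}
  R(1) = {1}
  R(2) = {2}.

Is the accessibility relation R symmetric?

Yes

Symmetric: yes — every pair in R has its reverse in R.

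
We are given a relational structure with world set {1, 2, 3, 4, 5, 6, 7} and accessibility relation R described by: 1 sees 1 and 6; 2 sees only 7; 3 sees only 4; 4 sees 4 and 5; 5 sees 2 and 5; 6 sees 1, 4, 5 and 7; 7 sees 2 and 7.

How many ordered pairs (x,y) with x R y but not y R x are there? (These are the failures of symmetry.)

Enumerating: (3,4), (4,5), (5,2), (6,4), (6,5), (6,7).

6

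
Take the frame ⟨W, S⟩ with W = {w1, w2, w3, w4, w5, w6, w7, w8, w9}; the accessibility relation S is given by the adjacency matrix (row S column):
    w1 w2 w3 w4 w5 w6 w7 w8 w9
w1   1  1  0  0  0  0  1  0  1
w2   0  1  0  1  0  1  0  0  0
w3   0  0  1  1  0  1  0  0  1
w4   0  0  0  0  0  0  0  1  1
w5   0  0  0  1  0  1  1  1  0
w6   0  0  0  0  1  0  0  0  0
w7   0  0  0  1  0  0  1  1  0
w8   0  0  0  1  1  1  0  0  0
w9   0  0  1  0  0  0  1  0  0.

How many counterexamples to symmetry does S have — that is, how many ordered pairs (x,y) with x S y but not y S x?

14

Enumerating: (w1,w2), (w1,w7), (w1,w9), (w2,w4), (w2,w6), (w3,w4), (w3,w6), (w4,w9), (w5,w4), (w5,w7), (w7,w4), (w7,w8), (w8,w6), (w9,w7).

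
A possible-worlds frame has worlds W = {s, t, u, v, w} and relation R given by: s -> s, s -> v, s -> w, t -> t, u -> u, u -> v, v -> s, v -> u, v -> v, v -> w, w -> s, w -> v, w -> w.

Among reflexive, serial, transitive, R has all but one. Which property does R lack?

Reflexive: yes — every world is R-related to itself.
Serial: yes — every world has a successor (e.g. s R s).
Transitive: no — s R v and v R u, but not s R u.
Only transitive fails.

transitive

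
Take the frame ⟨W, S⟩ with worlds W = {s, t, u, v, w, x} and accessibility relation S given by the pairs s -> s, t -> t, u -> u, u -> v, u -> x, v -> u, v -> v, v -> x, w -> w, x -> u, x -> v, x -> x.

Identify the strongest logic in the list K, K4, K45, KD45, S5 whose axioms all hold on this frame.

Transitive (axiom 4): yes — every two-step S-path is closed by a direct edge.
Euclidean (axiom 5): yes — any two successors of a common world are S-related.
Serial (axiom D): yes — every world has a successor (e.g. s S s).
Reflexive (axiom T): yes — every world is S-related to itself.
So F validates K, K4, K45, KD45, S5. The strongest is S5.

S5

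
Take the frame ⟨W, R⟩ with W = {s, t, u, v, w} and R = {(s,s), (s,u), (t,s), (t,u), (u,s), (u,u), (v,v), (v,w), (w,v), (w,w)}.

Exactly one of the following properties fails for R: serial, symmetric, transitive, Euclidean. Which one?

Serial: yes — every world has a successor (e.g. s R s).
Symmetric: no — t R s but not s R t.
Transitive: yes — every two-step R-path is closed by a direct edge.
Euclidean: yes — any two successors of a common world are R-related.
Only symmetric fails.

symmetric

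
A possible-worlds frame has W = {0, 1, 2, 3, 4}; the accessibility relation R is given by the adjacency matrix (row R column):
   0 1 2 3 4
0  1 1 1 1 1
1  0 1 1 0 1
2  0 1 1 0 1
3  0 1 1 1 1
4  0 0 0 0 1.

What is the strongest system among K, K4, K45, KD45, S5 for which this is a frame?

Transitive (axiom 4): yes — every two-step R-path is closed by a direct edge.
Euclidean (axiom 5): no — 0 R 1 and 0 R 3, but not 1 R 3.
Serial (axiom D): yes — every world has a successor (e.g. 0 R 0).
Reflexive (axiom T): yes — every world is R-related to itself.
So F validates K, K4; K45 would additionally require R to be Euclidean. The strongest is K4.

K4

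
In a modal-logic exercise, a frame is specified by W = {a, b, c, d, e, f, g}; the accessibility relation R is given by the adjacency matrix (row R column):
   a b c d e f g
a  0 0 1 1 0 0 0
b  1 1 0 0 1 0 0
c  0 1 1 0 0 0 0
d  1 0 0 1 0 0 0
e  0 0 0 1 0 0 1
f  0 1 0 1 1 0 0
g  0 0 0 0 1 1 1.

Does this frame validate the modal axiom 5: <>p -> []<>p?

No

The schema 5 characterises exactly the Euclidean frames.
Euclidean: no — a R c and a R d, but not c R d.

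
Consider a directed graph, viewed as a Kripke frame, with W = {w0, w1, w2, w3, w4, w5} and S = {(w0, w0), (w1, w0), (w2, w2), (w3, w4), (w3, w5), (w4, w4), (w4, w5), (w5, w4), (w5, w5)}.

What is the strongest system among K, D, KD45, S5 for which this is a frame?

KD45

Serial (axiom D): yes — every world has a successor (e.g. w0 S w0).
Euclidean (axiom 5): yes — any two successors of a common world are S-related.
Transitive (axiom 4): yes — every two-step S-path is closed by a direct edge.
Reflexive (axiom T): no — w1 is not related to itself.
So F validates K, D, KD45; S5 would additionally require S to be reflexive. The strongest is KD45.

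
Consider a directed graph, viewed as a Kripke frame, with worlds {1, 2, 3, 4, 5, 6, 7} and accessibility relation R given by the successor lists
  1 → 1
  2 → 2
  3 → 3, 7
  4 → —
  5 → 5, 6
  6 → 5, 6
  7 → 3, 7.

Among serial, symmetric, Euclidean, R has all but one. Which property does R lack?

Serial: no — 4 has no R-successor.
Symmetric: yes — every pair in R has its reverse in R.
Euclidean: yes — any two successors of a common world are R-related.
Only serial fails.

serial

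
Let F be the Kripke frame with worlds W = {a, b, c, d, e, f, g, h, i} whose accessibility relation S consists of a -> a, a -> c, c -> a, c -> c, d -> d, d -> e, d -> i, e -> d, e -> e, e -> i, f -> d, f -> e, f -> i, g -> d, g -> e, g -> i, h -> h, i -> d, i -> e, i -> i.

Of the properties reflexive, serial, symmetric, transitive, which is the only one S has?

transitive

Reflexive: no — b is not related to itself.
Serial: no — b has no S-successor.
Symmetric: no — f S d but not d S f.
Transitive: yes — every two-step S-path is closed by a direct edge.
Only transitive holds.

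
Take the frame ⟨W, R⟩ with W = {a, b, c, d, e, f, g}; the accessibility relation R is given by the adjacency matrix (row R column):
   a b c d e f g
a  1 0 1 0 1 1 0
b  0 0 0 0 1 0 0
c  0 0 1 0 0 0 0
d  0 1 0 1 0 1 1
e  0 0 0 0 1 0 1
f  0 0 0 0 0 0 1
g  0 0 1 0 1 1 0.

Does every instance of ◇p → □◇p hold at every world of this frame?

By correspondence theory, 5 is valid on a frame iff R is Euclidean.
Euclidean: no — a R c and a R e, but not c R e.

No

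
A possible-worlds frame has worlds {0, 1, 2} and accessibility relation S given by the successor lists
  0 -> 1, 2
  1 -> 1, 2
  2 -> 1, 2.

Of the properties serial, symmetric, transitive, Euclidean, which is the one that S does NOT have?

symmetric

Serial: yes — every world has a successor (e.g. 0 S 1).
Symmetric: no — 0 S 1 but not 1 S 0.
Transitive: yes — every two-step S-path is closed by a direct edge.
Euclidean: yes — any two successors of a common world are S-related.
Only symmetric fails.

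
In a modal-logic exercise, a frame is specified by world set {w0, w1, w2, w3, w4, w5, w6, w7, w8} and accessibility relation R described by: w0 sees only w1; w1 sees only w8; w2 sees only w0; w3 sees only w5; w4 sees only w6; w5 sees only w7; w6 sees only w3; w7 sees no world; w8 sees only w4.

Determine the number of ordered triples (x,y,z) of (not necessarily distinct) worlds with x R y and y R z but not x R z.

Enumerating: (w0,w1,w8), (w1,w8,w4), (w2,w0,w1), (w3,w5,w7), (w4,w6,w3), (w6,w3,w5), (w8,w4,w6).

7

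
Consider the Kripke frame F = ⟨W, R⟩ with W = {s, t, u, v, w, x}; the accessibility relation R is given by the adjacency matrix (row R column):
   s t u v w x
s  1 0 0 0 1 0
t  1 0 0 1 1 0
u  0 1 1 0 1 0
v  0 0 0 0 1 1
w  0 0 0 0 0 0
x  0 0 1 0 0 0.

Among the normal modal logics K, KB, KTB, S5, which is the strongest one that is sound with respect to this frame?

K

Symmetric (axiom B): no — s R w but not w R s.
Reflexive (axiom T): no — t is not related to itself.
Euclidean (axiom 5): no — t R s and t R v, but not s R v.
So F validates K; KB would additionally require R to be symmetric. The strongest is K.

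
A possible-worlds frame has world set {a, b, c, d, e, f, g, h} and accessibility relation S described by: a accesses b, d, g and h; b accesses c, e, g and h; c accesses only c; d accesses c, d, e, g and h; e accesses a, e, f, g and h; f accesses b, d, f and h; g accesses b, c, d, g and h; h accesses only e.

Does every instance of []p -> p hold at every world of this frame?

By correspondence theory, T is valid on a frame iff S is reflexive.
Reflexive: no — a is not related to itself.

No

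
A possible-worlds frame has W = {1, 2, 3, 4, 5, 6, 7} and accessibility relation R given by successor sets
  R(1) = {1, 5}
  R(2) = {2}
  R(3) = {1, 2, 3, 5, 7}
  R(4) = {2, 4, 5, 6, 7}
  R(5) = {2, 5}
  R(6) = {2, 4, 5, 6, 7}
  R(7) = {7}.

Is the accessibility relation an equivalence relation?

No

Reflexive: yes — every world is R-related to itself.
Symmetric: no — 1 R 5 but not 5 R 1.
Transitive: no — 1 R 5 and 5 R 2, but not 1 R 2.
So R is not an equivalence relation.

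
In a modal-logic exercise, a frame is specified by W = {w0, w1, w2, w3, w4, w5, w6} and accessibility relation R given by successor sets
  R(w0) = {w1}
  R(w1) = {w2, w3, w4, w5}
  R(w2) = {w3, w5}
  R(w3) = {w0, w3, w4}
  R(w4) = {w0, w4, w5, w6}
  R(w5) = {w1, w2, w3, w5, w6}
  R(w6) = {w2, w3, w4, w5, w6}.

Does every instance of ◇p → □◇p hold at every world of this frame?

The schema 5 characterises exactly the Euclidean frames.
Euclidean: no — w1 R w2 and w1 R w4, but not w2 R w4.

No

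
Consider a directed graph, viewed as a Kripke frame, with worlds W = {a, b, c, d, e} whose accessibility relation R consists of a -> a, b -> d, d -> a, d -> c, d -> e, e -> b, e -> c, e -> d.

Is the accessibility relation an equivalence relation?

No

Reflexive: no — b is not related to itself.
Symmetric: no — b R d but not d R b.
Transitive: no — b R d and d R a, but not b R a.
So R is not an equivalence relation.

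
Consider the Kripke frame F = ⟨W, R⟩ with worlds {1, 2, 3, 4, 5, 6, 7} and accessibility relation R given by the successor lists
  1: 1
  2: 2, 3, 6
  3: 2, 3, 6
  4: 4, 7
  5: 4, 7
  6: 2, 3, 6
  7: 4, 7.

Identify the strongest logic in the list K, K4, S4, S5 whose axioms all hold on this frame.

Transitive (axiom 4): yes — every two-step R-path is closed by a direct edge.
Reflexive (axiom T): no — 5 is not related to itself.
Euclidean (axiom 5): yes — any two successors of a common world are R-related.
So F validates K, K4; S4 would additionally require R to be reflexive. The strongest is K4.

K4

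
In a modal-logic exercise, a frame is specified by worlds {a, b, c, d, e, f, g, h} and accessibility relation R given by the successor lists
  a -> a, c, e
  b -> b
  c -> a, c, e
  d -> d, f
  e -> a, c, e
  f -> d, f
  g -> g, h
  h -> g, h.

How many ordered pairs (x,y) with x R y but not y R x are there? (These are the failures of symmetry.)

0

R is symmetric; there are no such tuples.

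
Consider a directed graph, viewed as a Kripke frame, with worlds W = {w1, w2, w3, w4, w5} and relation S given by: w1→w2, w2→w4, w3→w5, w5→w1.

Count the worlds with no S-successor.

1

Enumerating: w4.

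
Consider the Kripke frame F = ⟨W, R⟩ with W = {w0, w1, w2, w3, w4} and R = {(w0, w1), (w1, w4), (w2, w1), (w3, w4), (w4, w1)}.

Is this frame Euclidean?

No

Euclidean: no — w0 R w1 and w0 R w1, but not w1 R w1.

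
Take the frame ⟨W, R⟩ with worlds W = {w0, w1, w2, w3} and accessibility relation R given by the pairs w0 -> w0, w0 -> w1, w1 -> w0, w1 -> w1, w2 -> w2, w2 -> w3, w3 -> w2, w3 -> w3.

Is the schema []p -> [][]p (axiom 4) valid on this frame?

The schema 4 characterises exactly the transitive frames.
Transitive: yes — every two-step R-path is closed by a direct edge.

Yes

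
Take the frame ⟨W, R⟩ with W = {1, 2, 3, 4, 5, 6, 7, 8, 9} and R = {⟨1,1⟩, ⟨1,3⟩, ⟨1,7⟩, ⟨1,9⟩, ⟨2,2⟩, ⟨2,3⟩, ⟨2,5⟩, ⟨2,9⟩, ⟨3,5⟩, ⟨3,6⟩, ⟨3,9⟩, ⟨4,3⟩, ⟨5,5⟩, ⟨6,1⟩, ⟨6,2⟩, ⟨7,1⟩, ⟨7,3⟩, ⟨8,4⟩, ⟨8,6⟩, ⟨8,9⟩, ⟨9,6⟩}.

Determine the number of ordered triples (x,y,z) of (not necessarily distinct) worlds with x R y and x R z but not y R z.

39

Enumerating: (1,3,1), (1,3,3), (1,3,7), (1,7,7), (1,7,9), (1,9,1), (1,9,3), (1,9,7), (1,9,9), (2,3,2), (2,3,3), (2,5,2), … and 27 more.
Total: 39.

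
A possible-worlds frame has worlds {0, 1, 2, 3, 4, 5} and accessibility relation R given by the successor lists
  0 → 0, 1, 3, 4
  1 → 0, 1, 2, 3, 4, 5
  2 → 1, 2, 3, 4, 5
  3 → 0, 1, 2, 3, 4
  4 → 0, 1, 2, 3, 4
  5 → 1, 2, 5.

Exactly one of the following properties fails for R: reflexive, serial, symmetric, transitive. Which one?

transitive

Reflexive: yes — every world is R-related to itself.
Serial: yes — every world has a successor (e.g. 0 R 0).
Symmetric: yes — every pair in R has its reverse in R.
Transitive: no — 0 R 1 and 1 R 2, but not 0 R 2.
Only transitive fails.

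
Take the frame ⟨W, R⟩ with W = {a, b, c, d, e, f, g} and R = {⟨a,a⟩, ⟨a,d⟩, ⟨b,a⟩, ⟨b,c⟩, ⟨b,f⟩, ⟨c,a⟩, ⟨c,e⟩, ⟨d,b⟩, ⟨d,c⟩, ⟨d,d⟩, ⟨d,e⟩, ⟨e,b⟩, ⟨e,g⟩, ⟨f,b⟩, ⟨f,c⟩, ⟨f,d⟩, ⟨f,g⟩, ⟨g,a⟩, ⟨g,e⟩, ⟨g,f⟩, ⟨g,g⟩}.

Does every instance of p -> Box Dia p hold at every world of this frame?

The schema B characterises exactly the symmetric frames.
Symmetric: no — a R d but not d R a.

No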